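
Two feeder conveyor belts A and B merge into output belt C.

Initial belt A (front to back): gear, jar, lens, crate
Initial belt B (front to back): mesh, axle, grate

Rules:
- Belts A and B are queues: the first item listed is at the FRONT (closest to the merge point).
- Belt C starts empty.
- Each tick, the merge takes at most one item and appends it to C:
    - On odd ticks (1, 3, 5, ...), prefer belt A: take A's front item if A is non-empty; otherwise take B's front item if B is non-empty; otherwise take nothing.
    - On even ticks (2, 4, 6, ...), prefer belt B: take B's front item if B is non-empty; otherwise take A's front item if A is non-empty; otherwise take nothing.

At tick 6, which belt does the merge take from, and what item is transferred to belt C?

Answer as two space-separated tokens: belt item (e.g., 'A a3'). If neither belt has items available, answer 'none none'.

Answer: B grate

Derivation:
Tick 1: prefer A, take gear from A; A=[jar,lens,crate] B=[mesh,axle,grate] C=[gear]
Tick 2: prefer B, take mesh from B; A=[jar,lens,crate] B=[axle,grate] C=[gear,mesh]
Tick 3: prefer A, take jar from A; A=[lens,crate] B=[axle,grate] C=[gear,mesh,jar]
Tick 4: prefer B, take axle from B; A=[lens,crate] B=[grate] C=[gear,mesh,jar,axle]
Tick 5: prefer A, take lens from A; A=[crate] B=[grate] C=[gear,mesh,jar,axle,lens]
Tick 6: prefer B, take grate from B; A=[crate] B=[-] C=[gear,mesh,jar,axle,lens,grate]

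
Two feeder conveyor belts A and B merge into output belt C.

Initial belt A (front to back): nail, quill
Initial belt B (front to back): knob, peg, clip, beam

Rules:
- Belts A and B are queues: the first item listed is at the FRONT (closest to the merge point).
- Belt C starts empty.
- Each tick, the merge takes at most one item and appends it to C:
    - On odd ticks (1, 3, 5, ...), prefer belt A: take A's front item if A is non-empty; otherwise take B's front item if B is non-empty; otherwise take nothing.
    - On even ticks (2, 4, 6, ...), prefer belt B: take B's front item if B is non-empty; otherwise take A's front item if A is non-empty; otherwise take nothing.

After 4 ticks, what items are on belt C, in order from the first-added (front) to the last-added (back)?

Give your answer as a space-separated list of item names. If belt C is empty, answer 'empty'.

Answer: nail knob quill peg

Derivation:
Tick 1: prefer A, take nail from A; A=[quill] B=[knob,peg,clip,beam] C=[nail]
Tick 2: prefer B, take knob from B; A=[quill] B=[peg,clip,beam] C=[nail,knob]
Tick 3: prefer A, take quill from A; A=[-] B=[peg,clip,beam] C=[nail,knob,quill]
Tick 4: prefer B, take peg from B; A=[-] B=[clip,beam] C=[nail,knob,quill,peg]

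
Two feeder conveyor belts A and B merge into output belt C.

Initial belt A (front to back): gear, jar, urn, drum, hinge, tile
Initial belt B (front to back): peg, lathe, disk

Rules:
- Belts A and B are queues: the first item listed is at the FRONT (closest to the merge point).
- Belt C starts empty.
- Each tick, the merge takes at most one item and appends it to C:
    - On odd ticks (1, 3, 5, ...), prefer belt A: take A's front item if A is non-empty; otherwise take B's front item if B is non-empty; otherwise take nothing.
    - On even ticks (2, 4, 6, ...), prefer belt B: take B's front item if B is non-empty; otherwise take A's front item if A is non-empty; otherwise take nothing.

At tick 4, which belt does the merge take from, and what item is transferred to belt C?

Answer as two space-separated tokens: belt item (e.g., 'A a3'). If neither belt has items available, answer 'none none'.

Answer: B lathe

Derivation:
Tick 1: prefer A, take gear from A; A=[jar,urn,drum,hinge,tile] B=[peg,lathe,disk] C=[gear]
Tick 2: prefer B, take peg from B; A=[jar,urn,drum,hinge,tile] B=[lathe,disk] C=[gear,peg]
Tick 3: prefer A, take jar from A; A=[urn,drum,hinge,tile] B=[lathe,disk] C=[gear,peg,jar]
Tick 4: prefer B, take lathe from B; A=[urn,drum,hinge,tile] B=[disk] C=[gear,peg,jar,lathe]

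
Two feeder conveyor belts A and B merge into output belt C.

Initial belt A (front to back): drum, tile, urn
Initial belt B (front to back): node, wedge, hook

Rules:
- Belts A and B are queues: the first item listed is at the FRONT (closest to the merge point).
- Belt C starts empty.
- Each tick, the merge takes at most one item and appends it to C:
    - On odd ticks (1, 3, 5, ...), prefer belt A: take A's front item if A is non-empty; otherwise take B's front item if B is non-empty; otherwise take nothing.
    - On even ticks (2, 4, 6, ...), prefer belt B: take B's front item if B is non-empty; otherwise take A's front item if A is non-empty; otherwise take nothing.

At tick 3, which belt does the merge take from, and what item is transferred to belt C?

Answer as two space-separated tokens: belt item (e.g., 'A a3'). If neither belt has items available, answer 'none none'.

Answer: A tile

Derivation:
Tick 1: prefer A, take drum from A; A=[tile,urn] B=[node,wedge,hook] C=[drum]
Tick 2: prefer B, take node from B; A=[tile,urn] B=[wedge,hook] C=[drum,node]
Tick 3: prefer A, take tile from A; A=[urn] B=[wedge,hook] C=[drum,node,tile]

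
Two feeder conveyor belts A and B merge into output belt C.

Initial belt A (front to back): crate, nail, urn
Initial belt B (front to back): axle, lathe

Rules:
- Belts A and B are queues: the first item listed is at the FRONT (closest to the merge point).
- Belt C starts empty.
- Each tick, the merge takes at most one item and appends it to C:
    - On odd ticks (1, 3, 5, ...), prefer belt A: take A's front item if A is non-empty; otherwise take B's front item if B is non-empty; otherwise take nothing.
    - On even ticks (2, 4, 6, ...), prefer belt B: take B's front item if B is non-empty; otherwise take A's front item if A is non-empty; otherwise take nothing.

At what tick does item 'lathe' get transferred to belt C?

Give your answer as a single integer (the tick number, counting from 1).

Tick 1: prefer A, take crate from A; A=[nail,urn] B=[axle,lathe] C=[crate]
Tick 2: prefer B, take axle from B; A=[nail,urn] B=[lathe] C=[crate,axle]
Tick 3: prefer A, take nail from A; A=[urn] B=[lathe] C=[crate,axle,nail]
Tick 4: prefer B, take lathe from B; A=[urn] B=[-] C=[crate,axle,nail,lathe]

Answer: 4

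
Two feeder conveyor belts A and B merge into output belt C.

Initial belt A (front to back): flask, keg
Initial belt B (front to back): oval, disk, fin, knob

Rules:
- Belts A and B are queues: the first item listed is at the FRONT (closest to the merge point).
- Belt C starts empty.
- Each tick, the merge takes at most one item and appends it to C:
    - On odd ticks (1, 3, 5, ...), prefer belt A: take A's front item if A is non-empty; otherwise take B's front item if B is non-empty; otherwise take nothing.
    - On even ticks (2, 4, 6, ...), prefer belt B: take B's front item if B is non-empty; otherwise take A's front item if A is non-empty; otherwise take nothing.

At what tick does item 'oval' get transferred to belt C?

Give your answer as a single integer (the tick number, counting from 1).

Answer: 2

Derivation:
Tick 1: prefer A, take flask from A; A=[keg] B=[oval,disk,fin,knob] C=[flask]
Tick 2: prefer B, take oval from B; A=[keg] B=[disk,fin,knob] C=[flask,oval]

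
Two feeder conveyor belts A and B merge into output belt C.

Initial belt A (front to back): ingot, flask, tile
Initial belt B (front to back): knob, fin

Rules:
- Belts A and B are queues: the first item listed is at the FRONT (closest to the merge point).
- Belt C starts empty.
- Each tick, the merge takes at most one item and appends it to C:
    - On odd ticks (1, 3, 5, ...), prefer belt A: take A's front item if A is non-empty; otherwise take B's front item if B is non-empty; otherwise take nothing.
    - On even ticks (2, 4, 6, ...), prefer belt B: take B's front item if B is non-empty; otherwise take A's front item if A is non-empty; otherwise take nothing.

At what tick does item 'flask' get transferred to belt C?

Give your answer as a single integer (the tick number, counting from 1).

Answer: 3

Derivation:
Tick 1: prefer A, take ingot from A; A=[flask,tile] B=[knob,fin] C=[ingot]
Tick 2: prefer B, take knob from B; A=[flask,tile] B=[fin] C=[ingot,knob]
Tick 3: prefer A, take flask from A; A=[tile] B=[fin] C=[ingot,knob,flask]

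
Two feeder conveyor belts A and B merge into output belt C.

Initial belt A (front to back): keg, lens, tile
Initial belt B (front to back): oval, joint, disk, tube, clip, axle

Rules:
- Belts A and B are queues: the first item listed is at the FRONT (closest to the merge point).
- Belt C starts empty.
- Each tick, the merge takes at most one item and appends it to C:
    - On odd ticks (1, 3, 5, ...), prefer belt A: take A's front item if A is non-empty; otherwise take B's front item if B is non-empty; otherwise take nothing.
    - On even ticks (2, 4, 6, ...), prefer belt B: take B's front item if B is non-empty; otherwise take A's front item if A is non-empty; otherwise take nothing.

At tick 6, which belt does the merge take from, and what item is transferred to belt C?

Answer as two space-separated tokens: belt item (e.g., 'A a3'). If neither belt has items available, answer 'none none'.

Tick 1: prefer A, take keg from A; A=[lens,tile] B=[oval,joint,disk,tube,clip,axle] C=[keg]
Tick 2: prefer B, take oval from B; A=[lens,tile] B=[joint,disk,tube,clip,axle] C=[keg,oval]
Tick 3: prefer A, take lens from A; A=[tile] B=[joint,disk,tube,clip,axle] C=[keg,oval,lens]
Tick 4: prefer B, take joint from B; A=[tile] B=[disk,tube,clip,axle] C=[keg,oval,lens,joint]
Tick 5: prefer A, take tile from A; A=[-] B=[disk,tube,clip,axle] C=[keg,oval,lens,joint,tile]
Tick 6: prefer B, take disk from B; A=[-] B=[tube,clip,axle] C=[keg,oval,lens,joint,tile,disk]

Answer: B disk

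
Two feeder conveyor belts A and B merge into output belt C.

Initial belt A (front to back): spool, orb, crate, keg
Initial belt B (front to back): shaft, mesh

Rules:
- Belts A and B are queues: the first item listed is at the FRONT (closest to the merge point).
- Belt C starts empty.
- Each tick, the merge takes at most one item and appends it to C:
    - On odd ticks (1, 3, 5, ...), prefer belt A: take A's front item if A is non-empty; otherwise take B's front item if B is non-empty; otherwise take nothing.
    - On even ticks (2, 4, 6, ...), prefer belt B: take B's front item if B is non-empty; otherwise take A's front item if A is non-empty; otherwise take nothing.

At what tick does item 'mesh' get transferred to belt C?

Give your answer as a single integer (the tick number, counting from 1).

Tick 1: prefer A, take spool from A; A=[orb,crate,keg] B=[shaft,mesh] C=[spool]
Tick 2: prefer B, take shaft from B; A=[orb,crate,keg] B=[mesh] C=[spool,shaft]
Tick 3: prefer A, take orb from A; A=[crate,keg] B=[mesh] C=[spool,shaft,orb]
Tick 4: prefer B, take mesh from B; A=[crate,keg] B=[-] C=[spool,shaft,orb,mesh]

Answer: 4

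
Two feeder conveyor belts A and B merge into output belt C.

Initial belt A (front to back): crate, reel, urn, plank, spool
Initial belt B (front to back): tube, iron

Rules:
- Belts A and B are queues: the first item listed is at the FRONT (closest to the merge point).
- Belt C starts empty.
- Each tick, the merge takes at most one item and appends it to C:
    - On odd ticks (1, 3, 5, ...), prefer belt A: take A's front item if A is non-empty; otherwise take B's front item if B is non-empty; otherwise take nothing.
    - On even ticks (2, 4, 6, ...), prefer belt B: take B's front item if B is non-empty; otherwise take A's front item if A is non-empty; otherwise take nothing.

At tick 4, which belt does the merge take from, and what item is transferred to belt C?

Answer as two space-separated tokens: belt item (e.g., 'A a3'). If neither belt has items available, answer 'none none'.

Answer: B iron

Derivation:
Tick 1: prefer A, take crate from A; A=[reel,urn,plank,spool] B=[tube,iron] C=[crate]
Tick 2: prefer B, take tube from B; A=[reel,urn,plank,spool] B=[iron] C=[crate,tube]
Tick 3: prefer A, take reel from A; A=[urn,plank,spool] B=[iron] C=[crate,tube,reel]
Tick 4: prefer B, take iron from B; A=[urn,plank,spool] B=[-] C=[crate,tube,reel,iron]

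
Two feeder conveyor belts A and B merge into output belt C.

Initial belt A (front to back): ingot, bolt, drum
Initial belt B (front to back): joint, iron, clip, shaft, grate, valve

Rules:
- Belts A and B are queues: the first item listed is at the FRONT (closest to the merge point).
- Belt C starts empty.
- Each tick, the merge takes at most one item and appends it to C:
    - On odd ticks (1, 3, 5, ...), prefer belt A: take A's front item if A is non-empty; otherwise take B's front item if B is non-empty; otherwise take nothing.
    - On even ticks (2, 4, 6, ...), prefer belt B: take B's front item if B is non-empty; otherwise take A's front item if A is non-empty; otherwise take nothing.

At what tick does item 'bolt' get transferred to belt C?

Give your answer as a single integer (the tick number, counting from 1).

Answer: 3

Derivation:
Tick 1: prefer A, take ingot from A; A=[bolt,drum] B=[joint,iron,clip,shaft,grate,valve] C=[ingot]
Tick 2: prefer B, take joint from B; A=[bolt,drum] B=[iron,clip,shaft,grate,valve] C=[ingot,joint]
Tick 3: prefer A, take bolt from A; A=[drum] B=[iron,clip,shaft,grate,valve] C=[ingot,joint,bolt]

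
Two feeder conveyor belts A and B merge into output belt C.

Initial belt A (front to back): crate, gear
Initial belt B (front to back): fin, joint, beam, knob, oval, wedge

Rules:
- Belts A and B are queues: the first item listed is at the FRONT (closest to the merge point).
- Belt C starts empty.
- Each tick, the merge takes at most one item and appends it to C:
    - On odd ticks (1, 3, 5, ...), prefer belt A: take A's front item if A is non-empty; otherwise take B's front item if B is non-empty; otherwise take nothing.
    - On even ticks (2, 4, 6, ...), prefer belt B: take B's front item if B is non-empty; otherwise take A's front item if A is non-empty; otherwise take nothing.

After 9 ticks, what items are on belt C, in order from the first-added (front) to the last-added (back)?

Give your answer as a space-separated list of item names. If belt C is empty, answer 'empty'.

Tick 1: prefer A, take crate from A; A=[gear] B=[fin,joint,beam,knob,oval,wedge] C=[crate]
Tick 2: prefer B, take fin from B; A=[gear] B=[joint,beam,knob,oval,wedge] C=[crate,fin]
Tick 3: prefer A, take gear from A; A=[-] B=[joint,beam,knob,oval,wedge] C=[crate,fin,gear]
Tick 4: prefer B, take joint from B; A=[-] B=[beam,knob,oval,wedge] C=[crate,fin,gear,joint]
Tick 5: prefer A, take beam from B; A=[-] B=[knob,oval,wedge] C=[crate,fin,gear,joint,beam]
Tick 6: prefer B, take knob from B; A=[-] B=[oval,wedge] C=[crate,fin,gear,joint,beam,knob]
Tick 7: prefer A, take oval from B; A=[-] B=[wedge] C=[crate,fin,gear,joint,beam,knob,oval]
Tick 8: prefer B, take wedge from B; A=[-] B=[-] C=[crate,fin,gear,joint,beam,knob,oval,wedge]
Tick 9: prefer A, both empty, nothing taken; A=[-] B=[-] C=[crate,fin,gear,joint,beam,knob,oval,wedge]

Answer: crate fin gear joint beam knob oval wedge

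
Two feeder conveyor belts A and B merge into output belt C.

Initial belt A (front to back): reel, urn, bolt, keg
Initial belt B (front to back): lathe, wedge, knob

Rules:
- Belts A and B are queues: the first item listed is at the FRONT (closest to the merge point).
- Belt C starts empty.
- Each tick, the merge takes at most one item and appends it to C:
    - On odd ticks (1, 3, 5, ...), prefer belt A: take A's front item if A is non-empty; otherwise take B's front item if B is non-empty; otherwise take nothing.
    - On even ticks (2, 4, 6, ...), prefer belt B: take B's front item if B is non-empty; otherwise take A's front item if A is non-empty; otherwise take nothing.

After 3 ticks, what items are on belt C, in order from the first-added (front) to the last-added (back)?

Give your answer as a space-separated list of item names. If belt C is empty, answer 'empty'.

Tick 1: prefer A, take reel from A; A=[urn,bolt,keg] B=[lathe,wedge,knob] C=[reel]
Tick 2: prefer B, take lathe from B; A=[urn,bolt,keg] B=[wedge,knob] C=[reel,lathe]
Tick 3: prefer A, take urn from A; A=[bolt,keg] B=[wedge,knob] C=[reel,lathe,urn]

Answer: reel lathe urn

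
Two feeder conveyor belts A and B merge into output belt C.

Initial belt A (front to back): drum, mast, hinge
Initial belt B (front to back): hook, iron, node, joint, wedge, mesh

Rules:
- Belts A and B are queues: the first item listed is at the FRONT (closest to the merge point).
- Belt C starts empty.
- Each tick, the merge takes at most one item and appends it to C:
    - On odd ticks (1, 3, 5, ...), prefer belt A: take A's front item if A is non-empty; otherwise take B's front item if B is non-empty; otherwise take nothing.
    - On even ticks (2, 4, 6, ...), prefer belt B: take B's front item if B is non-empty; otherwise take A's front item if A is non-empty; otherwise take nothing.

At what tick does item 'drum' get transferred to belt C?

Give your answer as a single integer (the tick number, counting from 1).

Tick 1: prefer A, take drum from A; A=[mast,hinge] B=[hook,iron,node,joint,wedge,mesh] C=[drum]

Answer: 1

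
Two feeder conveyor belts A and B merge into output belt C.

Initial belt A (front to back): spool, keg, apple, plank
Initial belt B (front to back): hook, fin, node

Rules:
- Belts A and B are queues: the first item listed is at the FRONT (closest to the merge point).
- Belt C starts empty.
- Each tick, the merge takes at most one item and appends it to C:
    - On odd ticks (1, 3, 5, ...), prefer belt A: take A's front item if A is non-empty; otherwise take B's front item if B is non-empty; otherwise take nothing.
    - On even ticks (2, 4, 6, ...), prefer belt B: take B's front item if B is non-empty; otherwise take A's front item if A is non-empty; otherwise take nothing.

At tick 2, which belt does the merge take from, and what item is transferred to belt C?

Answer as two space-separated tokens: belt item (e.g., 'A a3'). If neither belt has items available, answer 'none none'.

Answer: B hook

Derivation:
Tick 1: prefer A, take spool from A; A=[keg,apple,plank] B=[hook,fin,node] C=[spool]
Tick 2: prefer B, take hook from B; A=[keg,apple,plank] B=[fin,node] C=[spool,hook]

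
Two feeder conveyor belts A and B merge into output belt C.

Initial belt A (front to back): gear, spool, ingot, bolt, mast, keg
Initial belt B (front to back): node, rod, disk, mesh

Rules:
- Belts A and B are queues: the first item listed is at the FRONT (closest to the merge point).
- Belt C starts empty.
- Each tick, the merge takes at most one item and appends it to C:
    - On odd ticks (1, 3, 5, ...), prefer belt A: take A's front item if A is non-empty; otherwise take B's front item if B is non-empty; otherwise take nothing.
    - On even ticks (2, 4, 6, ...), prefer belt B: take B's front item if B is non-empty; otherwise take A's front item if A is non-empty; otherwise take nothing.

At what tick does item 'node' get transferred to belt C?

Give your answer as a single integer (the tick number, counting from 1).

Answer: 2

Derivation:
Tick 1: prefer A, take gear from A; A=[spool,ingot,bolt,mast,keg] B=[node,rod,disk,mesh] C=[gear]
Tick 2: prefer B, take node from B; A=[spool,ingot,bolt,mast,keg] B=[rod,disk,mesh] C=[gear,node]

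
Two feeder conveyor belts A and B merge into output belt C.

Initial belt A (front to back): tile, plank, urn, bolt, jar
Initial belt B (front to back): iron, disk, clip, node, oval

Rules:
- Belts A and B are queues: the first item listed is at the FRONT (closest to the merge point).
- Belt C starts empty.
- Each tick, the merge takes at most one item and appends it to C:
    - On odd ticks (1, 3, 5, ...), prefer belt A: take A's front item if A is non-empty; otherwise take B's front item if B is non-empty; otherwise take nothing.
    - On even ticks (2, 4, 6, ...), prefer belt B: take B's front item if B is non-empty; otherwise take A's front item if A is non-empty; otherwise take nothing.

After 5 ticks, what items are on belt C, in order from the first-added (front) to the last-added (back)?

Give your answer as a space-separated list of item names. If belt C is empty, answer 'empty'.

Tick 1: prefer A, take tile from A; A=[plank,urn,bolt,jar] B=[iron,disk,clip,node,oval] C=[tile]
Tick 2: prefer B, take iron from B; A=[plank,urn,bolt,jar] B=[disk,clip,node,oval] C=[tile,iron]
Tick 3: prefer A, take plank from A; A=[urn,bolt,jar] B=[disk,clip,node,oval] C=[tile,iron,plank]
Tick 4: prefer B, take disk from B; A=[urn,bolt,jar] B=[clip,node,oval] C=[tile,iron,plank,disk]
Tick 5: prefer A, take urn from A; A=[bolt,jar] B=[clip,node,oval] C=[tile,iron,plank,disk,urn]

Answer: tile iron plank disk urn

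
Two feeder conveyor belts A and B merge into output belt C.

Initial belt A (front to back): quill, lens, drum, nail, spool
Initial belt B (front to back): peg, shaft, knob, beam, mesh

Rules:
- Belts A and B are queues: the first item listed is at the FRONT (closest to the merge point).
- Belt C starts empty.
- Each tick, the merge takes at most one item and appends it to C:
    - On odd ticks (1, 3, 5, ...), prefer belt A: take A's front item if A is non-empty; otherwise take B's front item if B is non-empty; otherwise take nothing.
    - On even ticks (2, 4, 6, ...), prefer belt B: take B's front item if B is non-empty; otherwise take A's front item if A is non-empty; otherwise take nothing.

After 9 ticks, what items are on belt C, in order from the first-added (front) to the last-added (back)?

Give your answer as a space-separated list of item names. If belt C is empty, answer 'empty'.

Answer: quill peg lens shaft drum knob nail beam spool

Derivation:
Tick 1: prefer A, take quill from A; A=[lens,drum,nail,spool] B=[peg,shaft,knob,beam,mesh] C=[quill]
Tick 2: prefer B, take peg from B; A=[lens,drum,nail,spool] B=[shaft,knob,beam,mesh] C=[quill,peg]
Tick 3: prefer A, take lens from A; A=[drum,nail,spool] B=[shaft,knob,beam,mesh] C=[quill,peg,lens]
Tick 4: prefer B, take shaft from B; A=[drum,nail,spool] B=[knob,beam,mesh] C=[quill,peg,lens,shaft]
Tick 5: prefer A, take drum from A; A=[nail,spool] B=[knob,beam,mesh] C=[quill,peg,lens,shaft,drum]
Tick 6: prefer B, take knob from B; A=[nail,spool] B=[beam,mesh] C=[quill,peg,lens,shaft,drum,knob]
Tick 7: prefer A, take nail from A; A=[spool] B=[beam,mesh] C=[quill,peg,lens,shaft,drum,knob,nail]
Tick 8: prefer B, take beam from B; A=[spool] B=[mesh] C=[quill,peg,lens,shaft,drum,knob,nail,beam]
Tick 9: prefer A, take spool from A; A=[-] B=[mesh] C=[quill,peg,lens,shaft,drum,knob,nail,beam,spool]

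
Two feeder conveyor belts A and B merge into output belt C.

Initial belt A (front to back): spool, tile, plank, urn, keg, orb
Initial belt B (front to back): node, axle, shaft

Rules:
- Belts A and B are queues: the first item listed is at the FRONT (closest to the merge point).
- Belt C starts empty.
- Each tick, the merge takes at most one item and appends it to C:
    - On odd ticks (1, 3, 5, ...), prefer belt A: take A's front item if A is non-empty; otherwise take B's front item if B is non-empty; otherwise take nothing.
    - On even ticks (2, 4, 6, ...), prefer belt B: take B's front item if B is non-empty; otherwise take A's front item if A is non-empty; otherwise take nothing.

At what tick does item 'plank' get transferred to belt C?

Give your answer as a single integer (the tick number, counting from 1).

Answer: 5

Derivation:
Tick 1: prefer A, take spool from A; A=[tile,plank,urn,keg,orb] B=[node,axle,shaft] C=[spool]
Tick 2: prefer B, take node from B; A=[tile,plank,urn,keg,orb] B=[axle,shaft] C=[spool,node]
Tick 3: prefer A, take tile from A; A=[plank,urn,keg,orb] B=[axle,shaft] C=[spool,node,tile]
Tick 4: prefer B, take axle from B; A=[plank,urn,keg,orb] B=[shaft] C=[spool,node,tile,axle]
Tick 5: prefer A, take plank from A; A=[urn,keg,orb] B=[shaft] C=[spool,node,tile,axle,plank]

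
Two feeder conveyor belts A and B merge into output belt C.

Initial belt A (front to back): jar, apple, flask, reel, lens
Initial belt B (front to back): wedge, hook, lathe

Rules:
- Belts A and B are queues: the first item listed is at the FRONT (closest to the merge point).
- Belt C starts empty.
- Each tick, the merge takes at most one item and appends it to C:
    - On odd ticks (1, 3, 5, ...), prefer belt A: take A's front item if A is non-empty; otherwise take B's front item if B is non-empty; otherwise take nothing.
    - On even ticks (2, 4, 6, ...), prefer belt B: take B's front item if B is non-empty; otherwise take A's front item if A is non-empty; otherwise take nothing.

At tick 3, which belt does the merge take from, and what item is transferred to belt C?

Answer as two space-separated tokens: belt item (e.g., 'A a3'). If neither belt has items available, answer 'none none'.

Answer: A apple

Derivation:
Tick 1: prefer A, take jar from A; A=[apple,flask,reel,lens] B=[wedge,hook,lathe] C=[jar]
Tick 2: prefer B, take wedge from B; A=[apple,flask,reel,lens] B=[hook,lathe] C=[jar,wedge]
Tick 3: prefer A, take apple from A; A=[flask,reel,lens] B=[hook,lathe] C=[jar,wedge,apple]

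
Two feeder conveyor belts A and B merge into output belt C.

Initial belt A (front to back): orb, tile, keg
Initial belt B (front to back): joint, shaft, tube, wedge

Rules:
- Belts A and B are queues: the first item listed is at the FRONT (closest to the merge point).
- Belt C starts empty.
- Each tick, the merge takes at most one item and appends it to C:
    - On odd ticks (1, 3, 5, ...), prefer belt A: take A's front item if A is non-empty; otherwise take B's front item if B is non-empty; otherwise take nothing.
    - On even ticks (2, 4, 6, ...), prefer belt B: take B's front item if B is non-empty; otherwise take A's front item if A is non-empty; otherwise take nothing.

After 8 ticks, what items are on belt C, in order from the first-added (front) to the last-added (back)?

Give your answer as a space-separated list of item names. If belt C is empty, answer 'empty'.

Tick 1: prefer A, take orb from A; A=[tile,keg] B=[joint,shaft,tube,wedge] C=[orb]
Tick 2: prefer B, take joint from B; A=[tile,keg] B=[shaft,tube,wedge] C=[orb,joint]
Tick 3: prefer A, take tile from A; A=[keg] B=[shaft,tube,wedge] C=[orb,joint,tile]
Tick 4: prefer B, take shaft from B; A=[keg] B=[tube,wedge] C=[orb,joint,tile,shaft]
Tick 5: prefer A, take keg from A; A=[-] B=[tube,wedge] C=[orb,joint,tile,shaft,keg]
Tick 6: prefer B, take tube from B; A=[-] B=[wedge] C=[orb,joint,tile,shaft,keg,tube]
Tick 7: prefer A, take wedge from B; A=[-] B=[-] C=[orb,joint,tile,shaft,keg,tube,wedge]
Tick 8: prefer B, both empty, nothing taken; A=[-] B=[-] C=[orb,joint,tile,shaft,keg,tube,wedge]

Answer: orb joint tile shaft keg tube wedge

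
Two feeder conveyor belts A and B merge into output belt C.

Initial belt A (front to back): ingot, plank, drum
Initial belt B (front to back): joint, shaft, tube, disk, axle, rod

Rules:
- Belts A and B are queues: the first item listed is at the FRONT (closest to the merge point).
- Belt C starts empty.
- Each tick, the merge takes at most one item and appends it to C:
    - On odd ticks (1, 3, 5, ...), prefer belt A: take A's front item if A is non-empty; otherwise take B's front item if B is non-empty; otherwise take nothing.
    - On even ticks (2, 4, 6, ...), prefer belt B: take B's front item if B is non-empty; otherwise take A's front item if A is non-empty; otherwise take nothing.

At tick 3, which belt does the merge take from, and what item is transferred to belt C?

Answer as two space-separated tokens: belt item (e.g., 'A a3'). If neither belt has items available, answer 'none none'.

Answer: A plank

Derivation:
Tick 1: prefer A, take ingot from A; A=[plank,drum] B=[joint,shaft,tube,disk,axle,rod] C=[ingot]
Tick 2: prefer B, take joint from B; A=[plank,drum] B=[shaft,tube,disk,axle,rod] C=[ingot,joint]
Tick 3: prefer A, take plank from A; A=[drum] B=[shaft,tube,disk,axle,rod] C=[ingot,joint,plank]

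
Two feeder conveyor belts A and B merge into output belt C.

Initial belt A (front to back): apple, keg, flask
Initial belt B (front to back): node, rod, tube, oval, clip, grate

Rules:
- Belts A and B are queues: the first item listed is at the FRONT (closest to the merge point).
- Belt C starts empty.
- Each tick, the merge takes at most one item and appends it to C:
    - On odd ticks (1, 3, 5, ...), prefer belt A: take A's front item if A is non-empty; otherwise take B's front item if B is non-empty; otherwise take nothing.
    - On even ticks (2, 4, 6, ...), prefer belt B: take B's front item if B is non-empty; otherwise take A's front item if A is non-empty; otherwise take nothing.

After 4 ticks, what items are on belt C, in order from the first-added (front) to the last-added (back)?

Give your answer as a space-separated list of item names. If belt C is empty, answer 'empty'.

Tick 1: prefer A, take apple from A; A=[keg,flask] B=[node,rod,tube,oval,clip,grate] C=[apple]
Tick 2: prefer B, take node from B; A=[keg,flask] B=[rod,tube,oval,clip,grate] C=[apple,node]
Tick 3: prefer A, take keg from A; A=[flask] B=[rod,tube,oval,clip,grate] C=[apple,node,keg]
Tick 4: prefer B, take rod from B; A=[flask] B=[tube,oval,clip,grate] C=[apple,node,keg,rod]

Answer: apple node keg rod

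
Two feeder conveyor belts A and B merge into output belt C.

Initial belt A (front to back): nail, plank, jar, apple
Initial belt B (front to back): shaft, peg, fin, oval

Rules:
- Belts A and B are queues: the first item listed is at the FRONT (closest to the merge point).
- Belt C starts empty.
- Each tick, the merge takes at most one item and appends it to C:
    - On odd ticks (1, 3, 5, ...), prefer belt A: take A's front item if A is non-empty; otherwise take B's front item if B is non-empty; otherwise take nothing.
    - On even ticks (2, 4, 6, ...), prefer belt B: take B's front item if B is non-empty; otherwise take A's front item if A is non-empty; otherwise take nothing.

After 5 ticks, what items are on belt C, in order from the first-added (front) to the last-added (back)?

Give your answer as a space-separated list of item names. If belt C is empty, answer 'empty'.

Answer: nail shaft plank peg jar

Derivation:
Tick 1: prefer A, take nail from A; A=[plank,jar,apple] B=[shaft,peg,fin,oval] C=[nail]
Tick 2: prefer B, take shaft from B; A=[plank,jar,apple] B=[peg,fin,oval] C=[nail,shaft]
Tick 3: prefer A, take plank from A; A=[jar,apple] B=[peg,fin,oval] C=[nail,shaft,plank]
Tick 4: prefer B, take peg from B; A=[jar,apple] B=[fin,oval] C=[nail,shaft,plank,peg]
Tick 5: prefer A, take jar from A; A=[apple] B=[fin,oval] C=[nail,shaft,plank,peg,jar]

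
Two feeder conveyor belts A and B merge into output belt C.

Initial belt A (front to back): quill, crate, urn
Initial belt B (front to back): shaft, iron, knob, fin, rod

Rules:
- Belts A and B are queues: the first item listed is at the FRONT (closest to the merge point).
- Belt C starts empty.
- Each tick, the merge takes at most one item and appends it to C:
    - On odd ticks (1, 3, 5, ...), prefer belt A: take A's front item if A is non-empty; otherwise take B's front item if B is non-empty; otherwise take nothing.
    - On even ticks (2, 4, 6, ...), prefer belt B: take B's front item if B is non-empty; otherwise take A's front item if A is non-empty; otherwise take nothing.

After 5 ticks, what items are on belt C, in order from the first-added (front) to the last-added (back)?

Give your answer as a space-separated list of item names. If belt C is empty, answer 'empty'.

Answer: quill shaft crate iron urn

Derivation:
Tick 1: prefer A, take quill from A; A=[crate,urn] B=[shaft,iron,knob,fin,rod] C=[quill]
Tick 2: prefer B, take shaft from B; A=[crate,urn] B=[iron,knob,fin,rod] C=[quill,shaft]
Tick 3: prefer A, take crate from A; A=[urn] B=[iron,knob,fin,rod] C=[quill,shaft,crate]
Tick 4: prefer B, take iron from B; A=[urn] B=[knob,fin,rod] C=[quill,shaft,crate,iron]
Tick 5: prefer A, take urn from A; A=[-] B=[knob,fin,rod] C=[quill,shaft,crate,iron,urn]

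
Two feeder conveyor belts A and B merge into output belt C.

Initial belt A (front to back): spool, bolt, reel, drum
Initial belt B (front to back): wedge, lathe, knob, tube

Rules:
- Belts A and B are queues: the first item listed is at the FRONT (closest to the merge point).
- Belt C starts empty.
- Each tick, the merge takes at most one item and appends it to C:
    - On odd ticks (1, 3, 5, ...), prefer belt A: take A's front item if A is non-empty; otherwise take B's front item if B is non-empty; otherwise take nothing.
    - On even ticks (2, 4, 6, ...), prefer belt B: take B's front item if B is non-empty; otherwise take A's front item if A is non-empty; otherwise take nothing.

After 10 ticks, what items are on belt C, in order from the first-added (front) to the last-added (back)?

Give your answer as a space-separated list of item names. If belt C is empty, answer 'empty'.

Tick 1: prefer A, take spool from A; A=[bolt,reel,drum] B=[wedge,lathe,knob,tube] C=[spool]
Tick 2: prefer B, take wedge from B; A=[bolt,reel,drum] B=[lathe,knob,tube] C=[spool,wedge]
Tick 3: prefer A, take bolt from A; A=[reel,drum] B=[lathe,knob,tube] C=[spool,wedge,bolt]
Tick 4: prefer B, take lathe from B; A=[reel,drum] B=[knob,tube] C=[spool,wedge,bolt,lathe]
Tick 5: prefer A, take reel from A; A=[drum] B=[knob,tube] C=[spool,wedge,bolt,lathe,reel]
Tick 6: prefer B, take knob from B; A=[drum] B=[tube] C=[spool,wedge,bolt,lathe,reel,knob]
Tick 7: prefer A, take drum from A; A=[-] B=[tube] C=[spool,wedge,bolt,lathe,reel,knob,drum]
Tick 8: prefer B, take tube from B; A=[-] B=[-] C=[spool,wedge,bolt,lathe,reel,knob,drum,tube]
Tick 9: prefer A, both empty, nothing taken; A=[-] B=[-] C=[spool,wedge,bolt,lathe,reel,knob,drum,tube]
Tick 10: prefer B, both empty, nothing taken; A=[-] B=[-] C=[spool,wedge,bolt,lathe,reel,knob,drum,tube]

Answer: spool wedge bolt lathe reel knob drum tube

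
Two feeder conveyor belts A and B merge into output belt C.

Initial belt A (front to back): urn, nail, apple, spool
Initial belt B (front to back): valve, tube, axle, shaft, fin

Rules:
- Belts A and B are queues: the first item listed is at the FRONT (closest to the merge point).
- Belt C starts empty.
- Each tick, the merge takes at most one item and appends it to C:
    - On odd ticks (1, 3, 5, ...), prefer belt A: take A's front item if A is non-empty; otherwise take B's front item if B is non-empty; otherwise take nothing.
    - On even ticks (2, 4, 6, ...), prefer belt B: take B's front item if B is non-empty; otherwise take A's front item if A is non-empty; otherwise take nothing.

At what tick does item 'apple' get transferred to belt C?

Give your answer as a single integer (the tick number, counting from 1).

Answer: 5

Derivation:
Tick 1: prefer A, take urn from A; A=[nail,apple,spool] B=[valve,tube,axle,shaft,fin] C=[urn]
Tick 2: prefer B, take valve from B; A=[nail,apple,spool] B=[tube,axle,shaft,fin] C=[urn,valve]
Tick 3: prefer A, take nail from A; A=[apple,spool] B=[tube,axle,shaft,fin] C=[urn,valve,nail]
Tick 4: prefer B, take tube from B; A=[apple,spool] B=[axle,shaft,fin] C=[urn,valve,nail,tube]
Tick 5: prefer A, take apple from A; A=[spool] B=[axle,shaft,fin] C=[urn,valve,nail,tube,apple]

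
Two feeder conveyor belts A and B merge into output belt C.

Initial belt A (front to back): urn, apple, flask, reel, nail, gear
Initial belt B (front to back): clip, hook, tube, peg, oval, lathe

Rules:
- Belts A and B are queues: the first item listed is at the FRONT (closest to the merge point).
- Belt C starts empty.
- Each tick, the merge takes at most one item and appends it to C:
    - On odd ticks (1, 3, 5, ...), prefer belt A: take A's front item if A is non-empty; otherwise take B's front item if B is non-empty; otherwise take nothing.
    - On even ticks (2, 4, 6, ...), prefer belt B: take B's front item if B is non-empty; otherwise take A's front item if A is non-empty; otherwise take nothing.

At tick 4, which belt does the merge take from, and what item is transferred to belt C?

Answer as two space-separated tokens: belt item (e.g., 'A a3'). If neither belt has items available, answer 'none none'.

Answer: B hook

Derivation:
Tick 1: prefer A, take urn from A; A=[apple,flask,reel,nail,gear] B=[clip,hook,tube,peg,oval,lathe] C=[urn]
Tick 2: prefer B, take clip from B; A=[apple,flask,reel,nail,gear] B=[hook,tube,peg,oval,lathe] C=[urn,clip]
Tick 3: prefer A, take apple from A; A=[flask,reel,nail,gear] B=[hook,tube,peg,oval,lathe] C=[urn,clip,apple]
Tick 4: prefer B, take hook from B; A=[flask,reel,nail,gear] B=[tube,peg,oval,lathe] C=[urn,clip,apple,hook]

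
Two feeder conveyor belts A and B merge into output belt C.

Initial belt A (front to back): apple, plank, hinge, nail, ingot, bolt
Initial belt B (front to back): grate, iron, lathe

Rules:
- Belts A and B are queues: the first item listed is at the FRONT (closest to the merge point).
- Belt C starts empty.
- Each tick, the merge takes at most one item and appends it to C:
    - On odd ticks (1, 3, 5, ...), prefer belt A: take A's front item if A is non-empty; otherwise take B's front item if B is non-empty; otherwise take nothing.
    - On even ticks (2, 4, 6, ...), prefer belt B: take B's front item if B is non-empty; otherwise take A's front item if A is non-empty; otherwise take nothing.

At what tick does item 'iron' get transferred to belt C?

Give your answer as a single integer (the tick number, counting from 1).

Answer: 4

Derivation:
Tick 1: prefer A, take apple from A; A=[plank,hinge,nail,ingot,bolt] B=[grate,iron,lathe] C=[apple]
Tick 2: prefer B, take grate from B; A=[plank,hinge,nail,ingot,bolt] B=[iron,lathe] C=[apple,grate]
Tick 3: prefer A, take plank from A; A=[hinge,nail,ingot,bolt] B=[iron,lathe] C=[apple,grate,plank]
Tick 4: prefer B, take iron from B; A=[hinge,nail,ingot,bolt] B=[lathe] C=[apple,grate,plank,iron]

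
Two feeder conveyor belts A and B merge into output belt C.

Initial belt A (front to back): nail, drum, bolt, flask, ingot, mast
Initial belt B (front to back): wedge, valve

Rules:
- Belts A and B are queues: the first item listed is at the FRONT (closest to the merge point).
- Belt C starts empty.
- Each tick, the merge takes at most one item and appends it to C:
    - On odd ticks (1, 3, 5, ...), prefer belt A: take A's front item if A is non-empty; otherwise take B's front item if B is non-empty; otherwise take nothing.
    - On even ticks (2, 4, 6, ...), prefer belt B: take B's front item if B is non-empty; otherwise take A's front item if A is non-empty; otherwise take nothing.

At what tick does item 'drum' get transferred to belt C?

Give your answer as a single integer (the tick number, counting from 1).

Tick 1: prefer A, take nail from A; A=[drum,bolt,flask,ingot,mast] B=[wedge,valve] C=[nail]
Tick 2: prefer B, take wedge from B; A=[drum,bolt,flask,ingot,mast] B=[valve] C=[nail,wedge]
Tick 3: prefer A, take drum from A; A=[bolt,flask,ingot,mast] B=[valve] C=[nail,wedge,drum]

Answer: 3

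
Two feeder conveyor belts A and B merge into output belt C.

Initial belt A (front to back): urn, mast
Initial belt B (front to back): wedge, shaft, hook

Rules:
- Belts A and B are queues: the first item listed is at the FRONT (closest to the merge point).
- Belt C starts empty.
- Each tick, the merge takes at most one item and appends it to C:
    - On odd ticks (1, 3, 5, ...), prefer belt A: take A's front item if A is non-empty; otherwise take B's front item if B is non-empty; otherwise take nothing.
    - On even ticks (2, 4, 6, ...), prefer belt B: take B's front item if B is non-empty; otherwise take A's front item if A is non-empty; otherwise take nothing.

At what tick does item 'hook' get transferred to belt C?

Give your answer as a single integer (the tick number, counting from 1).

Answer: 5

Derivation:
Tick 1: prefer A, take urn from A; A=[mast] B=[wedge,shaft,hook] C=[urn]
Tick 2: prefer B, take wedge from B; A=[mast] B=[shaft,hook] C=[urn,wedge]
Tick 3: prefer A, take mast from A; A=[-] B=[shaft,hook] C=[urn,wedge,mast]
Tick 4: prefer B, take shaft from B; A=[-] B=[hook] C=[urn,wedge,mast,shaft]
Tick 5: prefer A, take hook from B; A=[-] B=[-] C=[urn,wedge,mast,shaft,hook]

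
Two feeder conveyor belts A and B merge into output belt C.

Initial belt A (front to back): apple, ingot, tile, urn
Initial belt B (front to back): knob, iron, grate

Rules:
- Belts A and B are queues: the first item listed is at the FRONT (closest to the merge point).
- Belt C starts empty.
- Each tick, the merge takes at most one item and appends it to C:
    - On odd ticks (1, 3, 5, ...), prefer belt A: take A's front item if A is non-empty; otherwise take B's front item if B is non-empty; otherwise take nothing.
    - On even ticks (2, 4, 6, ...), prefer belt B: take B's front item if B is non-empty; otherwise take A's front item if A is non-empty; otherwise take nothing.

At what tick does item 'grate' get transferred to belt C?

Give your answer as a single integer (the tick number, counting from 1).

Tick 1: prefer A, take apple from A; A=[ingot,tile,urn] B=[knob,iron,grate] C=[apple]
Tick 2: prefer B, take knob from B; A=[ingot,tile,urn] B=[iron,grate] C=[apple,knob]
Tick 3: prefer A, take ingot from A; A=[tile,urn] B=[iron,grate] C=[apple,knob,ingot]
Tick 4: prefer B, take iron from B; A=[tile,urn] B=[grate] C=[apple,knob,ingot,iron]
Tick 5: prefer A, take tile from A; A=[urn] B=[grate] C=[apple,knob,ingot,iron,tile]
Tick 6: prefer B, take grate from B; A=[urn] B=[-] C=[apple,knob,ingot,iron,tile,grate]

Answer: 6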